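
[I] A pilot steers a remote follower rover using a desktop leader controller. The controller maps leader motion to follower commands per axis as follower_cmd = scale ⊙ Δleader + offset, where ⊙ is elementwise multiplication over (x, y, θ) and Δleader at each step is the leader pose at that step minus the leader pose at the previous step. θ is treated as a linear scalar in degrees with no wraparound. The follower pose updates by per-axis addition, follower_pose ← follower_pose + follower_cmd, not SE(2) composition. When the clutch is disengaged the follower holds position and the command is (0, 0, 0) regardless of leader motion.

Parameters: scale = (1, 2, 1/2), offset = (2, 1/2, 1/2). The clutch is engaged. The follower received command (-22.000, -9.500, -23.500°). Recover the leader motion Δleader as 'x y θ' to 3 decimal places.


axis x: (-22.000 − 2) / (1) = -24.000
axis y: (-9.500 − 1/2) / (2) = -5.000
axis θ: (-23.500 − 1/2) / (1/2) = -48.000

-24.000 -5.000 -48.000


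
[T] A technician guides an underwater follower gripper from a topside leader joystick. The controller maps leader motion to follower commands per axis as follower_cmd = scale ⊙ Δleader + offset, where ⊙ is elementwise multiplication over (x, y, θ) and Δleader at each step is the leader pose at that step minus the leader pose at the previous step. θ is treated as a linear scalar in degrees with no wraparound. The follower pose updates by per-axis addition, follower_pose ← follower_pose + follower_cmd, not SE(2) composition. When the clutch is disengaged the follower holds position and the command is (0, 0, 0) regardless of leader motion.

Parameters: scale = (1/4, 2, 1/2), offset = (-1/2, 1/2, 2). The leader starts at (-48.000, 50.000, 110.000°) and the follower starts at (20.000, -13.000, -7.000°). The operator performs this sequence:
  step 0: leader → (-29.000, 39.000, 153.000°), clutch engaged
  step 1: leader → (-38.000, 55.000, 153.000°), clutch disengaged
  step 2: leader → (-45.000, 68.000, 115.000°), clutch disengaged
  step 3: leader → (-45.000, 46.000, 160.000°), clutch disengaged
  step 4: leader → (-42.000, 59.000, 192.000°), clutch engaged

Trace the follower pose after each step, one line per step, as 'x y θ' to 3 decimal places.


step 0: Δleader=(19.000, -11.000, 43.000°), engaged; cmd=(4.250, -21.500, 23.500°) → follower=(24.250, -34.500, 16.500°)
step 1: Δleader=(-9.000, 16.000, 0.000°), disengaged; cmd=(0,0,0) → follower holds at (24.250, -34.500, 16.500°)
step 2: Δleader=(-7.000, 13.000, -38.000°), disengaged; cmd=(0,0,0) → follower holds at (24.250, -34.500, 16.500°)
step 3: Δleader=(0.000, -22.000, 45.000°), disengaged; cmd=(0,0,0) → follower holds at (24.250, -34.500, 16.500°)
step 4: Δleader=(3.000, 13.000, 32.000°), engaged; cmd=(0.250, 26.500, 18.000°) → follower=(24.500, -8.000, 34.500°)

24.250 -34.500 16.500
24.250 -34.500 16.500
24.250 -34.500 16.500
24.250 -34.500 16.500
24.500 -8.000 34.500


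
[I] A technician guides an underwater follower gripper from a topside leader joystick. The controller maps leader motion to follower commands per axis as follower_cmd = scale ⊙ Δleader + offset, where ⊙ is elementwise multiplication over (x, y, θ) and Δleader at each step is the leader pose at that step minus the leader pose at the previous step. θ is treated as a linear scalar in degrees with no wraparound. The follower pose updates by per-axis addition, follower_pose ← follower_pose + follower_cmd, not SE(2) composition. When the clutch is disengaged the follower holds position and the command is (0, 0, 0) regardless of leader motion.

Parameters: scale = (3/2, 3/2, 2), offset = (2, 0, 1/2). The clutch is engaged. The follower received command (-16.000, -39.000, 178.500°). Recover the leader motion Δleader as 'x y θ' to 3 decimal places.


-12.000 -26.000 89.000

axis x: (-16.000 − 2) / (3/2) = -12.000
axis y: (-39.000 − 0) / (3/2) = -26.000
axis θ: (178.500 − 1/2) / (2) = 89.000


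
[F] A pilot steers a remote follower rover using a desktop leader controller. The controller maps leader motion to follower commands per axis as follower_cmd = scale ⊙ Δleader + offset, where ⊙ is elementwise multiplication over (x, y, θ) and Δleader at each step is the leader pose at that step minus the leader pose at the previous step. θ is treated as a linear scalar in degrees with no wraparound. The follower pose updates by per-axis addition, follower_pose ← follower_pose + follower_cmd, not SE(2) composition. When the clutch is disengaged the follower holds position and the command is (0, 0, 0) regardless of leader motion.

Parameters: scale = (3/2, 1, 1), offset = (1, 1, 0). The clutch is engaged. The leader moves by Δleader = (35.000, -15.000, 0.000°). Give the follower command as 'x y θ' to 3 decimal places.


53.500 -14.000 0.000

axis x: 3/2·35.000 + 1 = 53.500
axis y: 1·-15.000 + 1 = -14.000
axis θ: 1·0.000 + 0 = 0.000


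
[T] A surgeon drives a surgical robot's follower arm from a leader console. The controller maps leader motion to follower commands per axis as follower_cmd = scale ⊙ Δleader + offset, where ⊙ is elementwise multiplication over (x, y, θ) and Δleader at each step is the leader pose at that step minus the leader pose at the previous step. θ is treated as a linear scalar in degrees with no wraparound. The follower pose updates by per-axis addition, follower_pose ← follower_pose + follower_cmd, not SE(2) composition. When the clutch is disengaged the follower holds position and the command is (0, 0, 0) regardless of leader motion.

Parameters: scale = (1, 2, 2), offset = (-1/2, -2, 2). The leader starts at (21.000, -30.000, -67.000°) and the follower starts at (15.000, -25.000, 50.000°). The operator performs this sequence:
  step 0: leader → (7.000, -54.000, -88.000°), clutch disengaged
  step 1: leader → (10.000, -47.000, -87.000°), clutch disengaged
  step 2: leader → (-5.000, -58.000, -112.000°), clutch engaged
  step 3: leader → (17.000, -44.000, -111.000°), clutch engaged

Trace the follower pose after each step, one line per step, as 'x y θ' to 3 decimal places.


step 0: Δleader=(-14.000, -24.000, -21.000°), disengaged; cmd=(0,0,0) → follower holds at (15.000, -25.000, 50.000°)
step 1: Δleader=(3.000, 7.000, 1.000°), disengaged; cmd=(0,0,0) → follower holds at (15.000, -25.000, 50.000°)
step 2: Δleader=(-15.000, -11.000, -25.000°), engaged; cmd=(-15.500, -24.000, -48.000°) → follower=(-0.500, -49.000, 2.000°)
step 3: Δleader=(22.000, 14.000, 1.000°), engaged; cmd=(21.500, 26.000, 4.000°) → follower=(21.000, -23.000, 6.000°)

15.000 -25.000 50.000
15.000 -25.000 50.000
-0.500 -49.000 2.000
21.000 -23.000 6.000


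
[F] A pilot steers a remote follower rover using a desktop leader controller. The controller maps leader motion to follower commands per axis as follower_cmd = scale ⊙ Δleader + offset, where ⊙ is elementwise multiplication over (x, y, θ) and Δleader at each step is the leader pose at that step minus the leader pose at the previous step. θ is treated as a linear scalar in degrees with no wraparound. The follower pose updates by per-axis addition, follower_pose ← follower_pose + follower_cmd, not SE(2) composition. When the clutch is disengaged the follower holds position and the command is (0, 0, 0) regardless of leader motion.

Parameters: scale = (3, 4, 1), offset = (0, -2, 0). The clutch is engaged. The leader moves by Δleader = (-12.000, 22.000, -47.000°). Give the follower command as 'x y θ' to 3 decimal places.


axis x: 3·-12.000 + 0 = -36.000
axis y: 4·22.000 + -2 = 86.000
axis θ: 1·-47.000 + 0 = -47.000

-36.000 86.000 -47.000


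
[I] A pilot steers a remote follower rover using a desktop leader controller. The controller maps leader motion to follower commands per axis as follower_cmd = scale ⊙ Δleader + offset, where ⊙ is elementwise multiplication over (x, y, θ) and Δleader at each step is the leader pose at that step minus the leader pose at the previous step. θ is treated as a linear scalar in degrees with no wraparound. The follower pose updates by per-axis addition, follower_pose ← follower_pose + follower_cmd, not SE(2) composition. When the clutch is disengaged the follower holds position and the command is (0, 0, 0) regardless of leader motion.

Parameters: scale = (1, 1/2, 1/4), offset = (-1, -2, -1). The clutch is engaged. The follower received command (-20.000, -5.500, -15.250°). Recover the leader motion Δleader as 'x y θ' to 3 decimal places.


-19.000 -7.000 -57.000

axis x: (-20.000 − -1) / (1) = -19.000
axis y: (-5.500 − -2) / (1/2) = -7.000
axis θ: (-15.250 − -1) / (1/4) = -57.000


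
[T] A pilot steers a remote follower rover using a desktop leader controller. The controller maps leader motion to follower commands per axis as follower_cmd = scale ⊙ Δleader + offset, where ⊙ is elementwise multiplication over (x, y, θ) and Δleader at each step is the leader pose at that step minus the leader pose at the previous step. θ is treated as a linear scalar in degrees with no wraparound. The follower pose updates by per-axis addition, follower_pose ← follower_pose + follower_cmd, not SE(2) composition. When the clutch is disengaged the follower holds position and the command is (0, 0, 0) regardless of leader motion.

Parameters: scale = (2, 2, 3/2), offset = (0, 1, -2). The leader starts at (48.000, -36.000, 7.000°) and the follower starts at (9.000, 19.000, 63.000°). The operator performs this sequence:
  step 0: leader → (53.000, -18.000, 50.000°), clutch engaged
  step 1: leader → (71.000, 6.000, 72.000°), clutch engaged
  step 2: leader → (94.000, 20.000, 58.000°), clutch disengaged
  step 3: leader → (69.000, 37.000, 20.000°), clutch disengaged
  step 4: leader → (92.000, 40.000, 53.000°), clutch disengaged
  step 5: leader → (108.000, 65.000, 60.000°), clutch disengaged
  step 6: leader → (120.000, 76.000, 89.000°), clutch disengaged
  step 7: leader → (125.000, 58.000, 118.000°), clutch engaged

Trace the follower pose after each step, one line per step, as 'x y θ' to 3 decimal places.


step 0: Δleader=(5.000, 18.000, 43.000°), engaged; cmd=(10.000, 37.000, 62.500°) → follower=(19.000, 56.000, 125.500°)
step 1: Δleader=(18.000, 24.000, 22.000°), engaged; cmd=(36.000, 49.000, 31.000°) → follower=(55.000, 105.000, 156.500°)
step 2: Δleader=(23.000, 14.000, -14.000°), disengaged; cmd=(0,0,0) → follower holds at (55.000, 105.000, 156.500°)
step 3: Δleader=(-25.000, 17.000, -38.000°), disengaged; cmd=(0,0,0) → follower holds at (55.000, 105.000, 156.500°)
step 4: Δleader=(23.000, 3.000, 33.000°), disengaged; cmd=(0,0,0) → follower holds at (55.000, 105.000, 156.500°)
step 5: Δleader=(16.000, 25.000, 7.000°), disengaged; cmd=(0,0,0) → follower holds at (55.000, 105.000, 156.500°)
step 6: Δleader=(12.000, 11.000, 29.000°), disengaged; cmd=(0,0,0) → follower holds at (55.000, 105.000, 156.500°)
step 7: Δleader=(5.000, -18.000, 29.000°), engaged; cmd=(10.000, -35.000, 41.500°) → follower=(65.000, 70.000, 198.000°)

19.000 56.000 125.500
55.000 105.000 156.500
55.000 105.000 156.500
55.000 105.000 156.500
55.000 105.000 156.500
55.000 105.000 156.500
55.000 105.000 156.500
65.000 70.000 198.000


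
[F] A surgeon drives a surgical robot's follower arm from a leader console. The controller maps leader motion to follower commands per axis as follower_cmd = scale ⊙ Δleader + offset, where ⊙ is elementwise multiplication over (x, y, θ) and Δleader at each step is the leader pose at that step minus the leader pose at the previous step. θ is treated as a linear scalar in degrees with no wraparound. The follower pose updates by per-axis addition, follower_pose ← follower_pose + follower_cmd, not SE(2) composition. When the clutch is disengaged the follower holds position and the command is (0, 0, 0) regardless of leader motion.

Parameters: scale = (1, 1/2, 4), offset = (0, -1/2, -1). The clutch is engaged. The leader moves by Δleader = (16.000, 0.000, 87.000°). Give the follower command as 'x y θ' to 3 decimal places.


axis x: 1·16.000 + 0 = 16.000
axis y: 1/2·0.000 + -1/2 = -0.500
axis θ: 4·87.000 + -1 = 347.000

16.000 -0.500 347.000


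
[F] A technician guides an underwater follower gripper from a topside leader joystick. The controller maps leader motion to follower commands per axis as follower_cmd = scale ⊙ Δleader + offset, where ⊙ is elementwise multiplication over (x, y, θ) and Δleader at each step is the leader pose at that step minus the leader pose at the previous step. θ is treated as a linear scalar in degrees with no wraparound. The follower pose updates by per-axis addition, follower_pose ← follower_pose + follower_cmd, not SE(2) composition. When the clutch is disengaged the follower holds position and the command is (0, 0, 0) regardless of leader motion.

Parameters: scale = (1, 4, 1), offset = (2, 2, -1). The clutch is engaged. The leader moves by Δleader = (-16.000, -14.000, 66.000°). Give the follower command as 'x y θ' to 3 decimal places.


-14.000 -54.000 65.000

axis x: 1·-16.000 + 2 = -14.000
axis y: 4·-14.000 + 2 = -54.000
axis θ: 1·66.000 + -1 = 65.000


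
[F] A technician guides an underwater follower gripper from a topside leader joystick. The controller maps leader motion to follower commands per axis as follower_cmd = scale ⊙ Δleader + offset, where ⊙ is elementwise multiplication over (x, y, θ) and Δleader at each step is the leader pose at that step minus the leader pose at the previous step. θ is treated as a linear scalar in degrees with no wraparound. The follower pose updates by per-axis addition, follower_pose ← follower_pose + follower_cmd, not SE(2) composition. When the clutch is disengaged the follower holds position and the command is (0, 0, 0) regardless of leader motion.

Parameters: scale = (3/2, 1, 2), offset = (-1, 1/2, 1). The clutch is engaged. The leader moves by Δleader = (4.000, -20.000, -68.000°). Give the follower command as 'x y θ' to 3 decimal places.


axis x: 3/2·4.000 + -1 = 5.000
axis y: 1·-20.000 + 1/2 = -19.500
axis θ: 2·-68.000 + 1 = -135.000

5.000 -19.500 -135.000


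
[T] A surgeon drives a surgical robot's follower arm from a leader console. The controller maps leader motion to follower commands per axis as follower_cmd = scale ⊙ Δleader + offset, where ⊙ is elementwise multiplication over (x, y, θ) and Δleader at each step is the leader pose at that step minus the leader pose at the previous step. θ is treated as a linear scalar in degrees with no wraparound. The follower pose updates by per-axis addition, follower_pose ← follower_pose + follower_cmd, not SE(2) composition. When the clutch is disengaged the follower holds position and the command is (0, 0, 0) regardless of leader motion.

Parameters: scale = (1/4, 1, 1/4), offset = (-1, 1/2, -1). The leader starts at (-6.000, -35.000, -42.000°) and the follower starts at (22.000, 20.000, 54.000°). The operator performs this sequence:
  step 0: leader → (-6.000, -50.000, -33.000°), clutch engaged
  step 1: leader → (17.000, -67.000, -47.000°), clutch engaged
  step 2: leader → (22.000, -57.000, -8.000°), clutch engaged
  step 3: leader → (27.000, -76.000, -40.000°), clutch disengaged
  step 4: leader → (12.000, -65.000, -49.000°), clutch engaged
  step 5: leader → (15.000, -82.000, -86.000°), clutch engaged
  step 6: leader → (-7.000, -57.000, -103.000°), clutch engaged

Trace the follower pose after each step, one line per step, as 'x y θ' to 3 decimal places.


21.000 5.500 55.250
25.750 -11.000 50.750
26.000 -0.500 59.500
26.000 -0.500 59.500
21.250 11.000 56.250
21.000 -5.500 46.000
14.500 20.000 40.750

step 0: Δleader=(0.000, -15.000, 9.000°), engaged; cmd=(-1.000, -14.500, 1.250°) → follower=(21.000, 5.500, 55.250°)
step 1: Δleader=(23.000, -17.000, -14.000°), engaged; cmd=(4.750, -16.500, -4.500°) → follower=(25.750, -11.000, 50.750°)
step 2: Δleader=(5.000, 10.000, 39.000°), engaged; cmd=(0.250, 10.500, 8.750°) → follower=(26.000, -0.500, 59.500°)
step 3: Δleader=(5.000, -19.000, -32.000°), disengaged; cmd=(0,0,0) → follower holds at (26.000, -0.500, 59.500°)
step 4: Δleader=(-15.000, 11.000, -9.000°), engaged; cmd=(-4.750, 11.500, -3.250°) → follower=(21.250, 11.000, 56.250°)
step 5: Δleader=(3.000, -17.000, -37.000°), engaged; cmd=(-0.250, -16.500, -10.250°) → follower=(21.000, -5.500, 46.000°)
step 6: Δleader=(-22.000, 25.000, -17.000°), engaged; cmd=(-6.500, 25.500, -5.250°) → follower=(14.500, 20.000, 40.750°)


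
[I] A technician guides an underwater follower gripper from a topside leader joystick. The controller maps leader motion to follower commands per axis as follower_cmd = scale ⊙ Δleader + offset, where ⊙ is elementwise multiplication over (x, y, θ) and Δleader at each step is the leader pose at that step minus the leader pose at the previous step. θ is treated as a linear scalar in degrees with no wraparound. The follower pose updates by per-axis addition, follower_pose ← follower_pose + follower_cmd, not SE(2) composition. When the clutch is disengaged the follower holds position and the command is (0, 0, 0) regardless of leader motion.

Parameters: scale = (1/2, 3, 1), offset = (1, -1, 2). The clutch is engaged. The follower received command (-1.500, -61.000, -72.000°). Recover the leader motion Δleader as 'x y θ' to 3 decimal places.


-5.000 -20.000 -74.000

axis x: (-1.500 − 1) / (1/2) = -5.000
axis y: (-61.000 − -1) / (3) = -20.000
axis θ: (-72.000 − 2) / (1) = -74.000


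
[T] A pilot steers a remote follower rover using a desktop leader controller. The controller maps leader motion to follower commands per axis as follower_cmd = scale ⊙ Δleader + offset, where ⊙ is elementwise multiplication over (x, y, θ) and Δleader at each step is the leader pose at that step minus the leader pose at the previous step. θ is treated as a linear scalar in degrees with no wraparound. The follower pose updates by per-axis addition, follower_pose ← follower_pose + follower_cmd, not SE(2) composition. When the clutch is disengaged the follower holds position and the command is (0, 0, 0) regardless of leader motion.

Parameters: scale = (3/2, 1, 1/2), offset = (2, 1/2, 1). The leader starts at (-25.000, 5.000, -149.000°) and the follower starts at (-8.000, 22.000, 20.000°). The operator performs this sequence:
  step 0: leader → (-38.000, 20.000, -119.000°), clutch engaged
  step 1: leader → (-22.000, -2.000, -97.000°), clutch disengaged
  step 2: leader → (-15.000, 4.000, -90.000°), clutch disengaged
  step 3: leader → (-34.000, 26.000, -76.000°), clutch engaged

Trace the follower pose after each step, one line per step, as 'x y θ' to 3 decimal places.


step 0: Δleader=(-13.000, 15.000, 30.000°), engaged; cmd=(-17.500, 15.500, 16.000°) → follower=(-25.500, 37.500, 36.000°)
step 1: Δleader=(16.000, -22.000, 22.000°), disengaged; cmd=(0,0,0) → follower holds at (-25.500, 37.500, 36.000°)
step 2: Δleader=(7.000, 6.000, 7.000°), disengaged; cmd=(0,0,0) → follower holds at (-25.500, 37.500, 36.000°)
step 3: Δleader=(-19.000, 22.000, 14.000°), engaged; cmd=(-26.500, 22.500, 8.000°) → follower=(-52.000, 60.000, 44.000°)

-25.500 37.500 36.000
-25.500 37.500 36.000
-25.500 37.500 36.000
-52.000 60.000 44.000


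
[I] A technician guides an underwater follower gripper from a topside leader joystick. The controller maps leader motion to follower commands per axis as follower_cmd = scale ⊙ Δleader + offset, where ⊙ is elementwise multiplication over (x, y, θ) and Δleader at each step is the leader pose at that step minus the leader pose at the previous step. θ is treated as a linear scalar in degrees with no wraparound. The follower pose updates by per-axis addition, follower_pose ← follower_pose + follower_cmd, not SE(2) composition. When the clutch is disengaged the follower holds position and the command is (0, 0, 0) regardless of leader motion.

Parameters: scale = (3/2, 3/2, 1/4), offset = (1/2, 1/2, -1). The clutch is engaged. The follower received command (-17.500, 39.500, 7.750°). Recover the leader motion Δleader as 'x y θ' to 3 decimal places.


-12.000 26.000 35.000

axis x: (-17.500 − 1/2) / (3/2) = -12.000
axis y: (39.500 − 1/2) / (3/2) = 26.000
axis θ: (7.750 − -1) / (1/4) = 35.000


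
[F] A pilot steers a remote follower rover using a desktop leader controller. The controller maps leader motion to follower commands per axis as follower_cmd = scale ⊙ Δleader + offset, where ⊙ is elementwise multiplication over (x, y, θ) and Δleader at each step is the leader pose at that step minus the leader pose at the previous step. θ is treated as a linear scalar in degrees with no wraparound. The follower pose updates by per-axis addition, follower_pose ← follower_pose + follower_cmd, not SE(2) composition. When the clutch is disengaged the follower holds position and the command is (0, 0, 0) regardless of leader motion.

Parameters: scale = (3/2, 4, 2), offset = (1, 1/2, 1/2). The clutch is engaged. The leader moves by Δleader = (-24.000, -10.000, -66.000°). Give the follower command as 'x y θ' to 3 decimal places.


-35.000 -39.500 -131.500

axis x: 3/2·-24.000 + 1 = -35.000
axis y: 4·-10.000 + 1/2 = -39.500
axis θ: 2·-66.000 + 1/2 = -131.500


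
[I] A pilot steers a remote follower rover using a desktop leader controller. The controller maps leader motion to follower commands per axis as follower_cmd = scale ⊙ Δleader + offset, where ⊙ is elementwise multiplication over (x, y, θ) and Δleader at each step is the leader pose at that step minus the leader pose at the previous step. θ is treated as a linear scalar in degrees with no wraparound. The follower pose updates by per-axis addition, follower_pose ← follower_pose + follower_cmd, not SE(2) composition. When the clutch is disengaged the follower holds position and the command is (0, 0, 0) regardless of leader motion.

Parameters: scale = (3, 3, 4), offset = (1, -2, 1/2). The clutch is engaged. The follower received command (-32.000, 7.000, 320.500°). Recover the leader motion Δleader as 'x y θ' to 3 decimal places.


axis x: (-32.000 − 1) / (3) = -11.000
axis y: (7.000 − -2) / (3) = 3.000
axis θ: (320.500 − 1/2) / (4) = 80.000

-11.000 3.000 80.000


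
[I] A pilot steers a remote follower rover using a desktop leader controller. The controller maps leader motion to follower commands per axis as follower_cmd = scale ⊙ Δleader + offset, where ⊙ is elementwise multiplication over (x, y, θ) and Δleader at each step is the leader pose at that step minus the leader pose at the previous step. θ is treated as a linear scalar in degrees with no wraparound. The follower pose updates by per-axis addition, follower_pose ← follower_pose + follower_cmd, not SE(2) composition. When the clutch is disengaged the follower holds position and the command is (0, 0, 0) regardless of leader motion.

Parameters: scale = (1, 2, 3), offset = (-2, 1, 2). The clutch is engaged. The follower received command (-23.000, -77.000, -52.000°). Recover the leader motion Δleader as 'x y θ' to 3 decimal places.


axis x: (-23.000 − -2) / (1) = -21.000
axis y: (-77.000 − 1) / (2) = -39.000
axis θ: (-52.000 − 2) / (3) = -18.000

-21.000 -39.000 -18.000


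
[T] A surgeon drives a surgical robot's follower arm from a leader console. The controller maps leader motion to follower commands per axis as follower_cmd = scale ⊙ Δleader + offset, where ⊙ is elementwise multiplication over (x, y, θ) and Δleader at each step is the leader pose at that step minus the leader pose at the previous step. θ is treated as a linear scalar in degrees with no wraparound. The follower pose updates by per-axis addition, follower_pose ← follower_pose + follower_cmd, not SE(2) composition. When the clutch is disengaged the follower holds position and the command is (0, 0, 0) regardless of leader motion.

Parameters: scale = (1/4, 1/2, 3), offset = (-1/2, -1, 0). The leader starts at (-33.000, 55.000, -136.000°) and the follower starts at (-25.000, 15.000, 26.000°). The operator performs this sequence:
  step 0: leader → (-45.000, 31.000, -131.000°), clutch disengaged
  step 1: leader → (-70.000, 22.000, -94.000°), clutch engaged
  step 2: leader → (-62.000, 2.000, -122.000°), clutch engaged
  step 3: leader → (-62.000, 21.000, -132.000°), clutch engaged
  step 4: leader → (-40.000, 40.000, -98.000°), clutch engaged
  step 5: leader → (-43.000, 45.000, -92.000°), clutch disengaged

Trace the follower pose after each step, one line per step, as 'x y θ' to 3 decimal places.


-25.000 15.000 26.000
-31.750 9.500 137.000
-30.250 -1.500 53.000
-30.750 7.000 23.000
-25.750 15.500 125.000
-25.750 15.500 125.000

step 0: Δleader=(-12.000, -24.000, 5.000°), disengaged; cmd=(0,0,0) → follower holds at (-25.000, 15.000, 26.000°)
step 1: Δleader=(-25.000, -9.000, 37.000°), engaged; cmd=(-6.750, -5.500, 111.000°) → follower=(-31.750, 9.500, 137.000°)
step 2: Δleader=(8.000, -20.000, -28.000°), engaged; cmd=(1.500, -11.000, -84.000°) → follower=(-30.250, -1.500, 53.000°)
step 3: Δleader=(0.000, 19.000, -10.000°), engaged; cmd=(-0.500, 8.500, -30.000°) → follower=(-30.750, 7.000, 23.000°)
step 4: Δleader=(22.000, 19.000, 34.000°), engaged; cmd=(5.000, 8.500, 102.000°) → follower=(-25.750, 15.500, 125.000°)
step 5: Δleader=(-3.000, 5.000, 6.000°), disengaged; cmd=(0,0,0) → follower holds at (-25.750, 15.500, 125.000°)


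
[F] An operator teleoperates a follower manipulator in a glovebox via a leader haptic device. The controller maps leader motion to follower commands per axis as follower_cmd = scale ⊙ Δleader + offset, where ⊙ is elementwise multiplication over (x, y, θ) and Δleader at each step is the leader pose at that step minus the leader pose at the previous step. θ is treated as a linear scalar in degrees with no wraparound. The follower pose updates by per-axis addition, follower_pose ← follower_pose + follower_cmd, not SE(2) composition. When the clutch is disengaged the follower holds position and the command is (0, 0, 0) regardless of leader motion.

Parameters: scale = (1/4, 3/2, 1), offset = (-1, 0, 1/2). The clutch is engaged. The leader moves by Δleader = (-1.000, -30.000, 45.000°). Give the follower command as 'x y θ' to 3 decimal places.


axis x: 1/4·-1.000 + -1 = -1.250
axis y: 3/2·-30.000 + 0 = -45.000
axis θ: 1·45.000 + 1/2 = 45.500

-1.250 -45.000 45.500


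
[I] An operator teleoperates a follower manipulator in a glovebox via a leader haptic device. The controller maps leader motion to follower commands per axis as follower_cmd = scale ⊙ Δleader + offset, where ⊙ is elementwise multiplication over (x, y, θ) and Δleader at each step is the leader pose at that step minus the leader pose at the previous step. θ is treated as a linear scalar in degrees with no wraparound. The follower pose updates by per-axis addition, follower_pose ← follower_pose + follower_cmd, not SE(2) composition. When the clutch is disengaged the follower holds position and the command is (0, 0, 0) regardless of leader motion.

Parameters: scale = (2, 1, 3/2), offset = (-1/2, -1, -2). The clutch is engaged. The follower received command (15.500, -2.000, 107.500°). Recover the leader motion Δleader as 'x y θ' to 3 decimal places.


axis x: (15.500 − -1/2) / (2) = 8.000
axis y: (-2.000 − -1) / (1) = -1.000
axis θ: (107.500 − -2) / (3/2) = 73.000

8.000 -1.000 73.000


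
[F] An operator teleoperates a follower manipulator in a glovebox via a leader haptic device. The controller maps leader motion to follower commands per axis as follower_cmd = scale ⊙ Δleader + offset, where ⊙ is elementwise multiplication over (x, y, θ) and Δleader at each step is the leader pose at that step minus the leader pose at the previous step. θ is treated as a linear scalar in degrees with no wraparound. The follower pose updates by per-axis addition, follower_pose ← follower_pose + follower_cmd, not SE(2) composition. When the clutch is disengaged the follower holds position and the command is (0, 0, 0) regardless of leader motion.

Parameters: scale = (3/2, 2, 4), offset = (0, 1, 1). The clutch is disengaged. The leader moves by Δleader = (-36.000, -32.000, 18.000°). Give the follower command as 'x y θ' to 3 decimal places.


0.000 0.000 0.000

clutch disengaged → follower holds; cmd = (0, 0, 0)


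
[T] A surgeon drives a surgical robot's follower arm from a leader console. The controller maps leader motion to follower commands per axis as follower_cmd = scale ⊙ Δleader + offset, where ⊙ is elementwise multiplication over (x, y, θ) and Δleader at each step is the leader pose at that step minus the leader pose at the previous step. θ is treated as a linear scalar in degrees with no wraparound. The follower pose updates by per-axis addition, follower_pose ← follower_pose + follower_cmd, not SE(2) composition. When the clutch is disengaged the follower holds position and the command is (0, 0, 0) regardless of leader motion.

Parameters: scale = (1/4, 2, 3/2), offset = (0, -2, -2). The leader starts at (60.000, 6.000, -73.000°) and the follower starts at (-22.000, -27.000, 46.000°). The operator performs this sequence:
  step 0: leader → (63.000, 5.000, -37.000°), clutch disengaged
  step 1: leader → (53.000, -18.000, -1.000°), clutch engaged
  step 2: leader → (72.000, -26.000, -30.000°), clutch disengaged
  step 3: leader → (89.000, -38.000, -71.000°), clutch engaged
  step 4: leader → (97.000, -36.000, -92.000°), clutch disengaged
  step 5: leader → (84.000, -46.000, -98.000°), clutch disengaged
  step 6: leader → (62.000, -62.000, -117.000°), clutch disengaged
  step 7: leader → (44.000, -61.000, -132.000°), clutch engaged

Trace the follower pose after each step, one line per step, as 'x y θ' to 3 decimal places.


step 0: Δleader=(3.000, -1.000, 36.000°), disengaged; cmd=(0,0,0) → follower holds at (-22.000, -27.000, 46.000°)
step 1: Δleader=(-10.000, -23.000, 36.000°), engaged; cmd=(-2.500, -48.000, 52.000°) → follower=(-24.500, -75.000, 98.000°)
step 2: Δleader=(19.000, -8.000, -29.000°), disengaged; cmd=(0,0,0) → follower holds at (-24.500, -75.000, 98.000°)
step 3: Δleader=(17.000, -12.000, -41.000°), engaged; cmd=(4.250, -26.000, -63.500°) → follower=(-20.250, -101.000, 34.500°)
step 4: Δleader=(8.000, 2.000, -21.000°), disengaged; cmd=(0,0,0) → follower holds at (-20.250, -101.000, 34.500°)
step 5: Δleader=(-13.000, -10.000, -6.000°), disengaged; cmd=(0,0,0) → follower holds at (-20.250, -101.000, 34.500°)
step 6: Δleader=(-22.000, -16.000, -19.000°), disengaged; cmd=(0,0,0) → follower holds at (-20.250, -101.000, 34.500°)
step 7: Δleader=(-18.000, 1.000, -15.000°), engaged; cmd=(-4.500, 0.000, -24.500°) → follower=(-24.750, -101.000, 10.000°)

-22.000 -27.000 46.000
-24.500 -75.000 98.000
-24.500 -75.000 98.000
-20.250 -101.000 34.500
-20.250 -101.000 34.500
-20.250 -101.000 34.500
-20.250 -101.000 34.500
-24.750 -101.000 10.000


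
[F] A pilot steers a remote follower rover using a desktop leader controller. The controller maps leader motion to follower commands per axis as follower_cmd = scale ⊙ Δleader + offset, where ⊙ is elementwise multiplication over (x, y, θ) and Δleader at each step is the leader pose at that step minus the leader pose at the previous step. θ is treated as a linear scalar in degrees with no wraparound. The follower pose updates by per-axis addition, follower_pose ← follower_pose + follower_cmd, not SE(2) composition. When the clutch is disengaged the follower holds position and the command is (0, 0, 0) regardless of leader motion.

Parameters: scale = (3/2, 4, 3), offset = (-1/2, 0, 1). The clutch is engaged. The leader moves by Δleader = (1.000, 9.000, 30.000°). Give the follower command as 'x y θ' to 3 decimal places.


1.000 36.000 91.000

axis x: 3/2·1.000 + -1/2 = 1.000
axis y: 4·9.000 + 0 = 36.000
axis θ: 3·30.000 + 1 = 91.000


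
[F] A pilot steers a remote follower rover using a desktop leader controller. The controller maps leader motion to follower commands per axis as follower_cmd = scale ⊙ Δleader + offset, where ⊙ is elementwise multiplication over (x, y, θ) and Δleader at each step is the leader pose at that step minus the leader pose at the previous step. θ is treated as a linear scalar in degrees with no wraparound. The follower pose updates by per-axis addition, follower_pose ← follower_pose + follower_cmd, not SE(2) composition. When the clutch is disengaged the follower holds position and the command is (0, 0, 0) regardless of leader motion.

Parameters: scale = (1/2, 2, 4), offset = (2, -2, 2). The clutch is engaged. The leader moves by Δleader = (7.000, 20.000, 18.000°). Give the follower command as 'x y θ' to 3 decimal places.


axis x: 1/2·7.000 + 2 = 5.500
axis y: 2·20.000 + -2 = 38.000
axis θ: 4·18.000 + 2 = 74.000

5.500 38.000 74.000


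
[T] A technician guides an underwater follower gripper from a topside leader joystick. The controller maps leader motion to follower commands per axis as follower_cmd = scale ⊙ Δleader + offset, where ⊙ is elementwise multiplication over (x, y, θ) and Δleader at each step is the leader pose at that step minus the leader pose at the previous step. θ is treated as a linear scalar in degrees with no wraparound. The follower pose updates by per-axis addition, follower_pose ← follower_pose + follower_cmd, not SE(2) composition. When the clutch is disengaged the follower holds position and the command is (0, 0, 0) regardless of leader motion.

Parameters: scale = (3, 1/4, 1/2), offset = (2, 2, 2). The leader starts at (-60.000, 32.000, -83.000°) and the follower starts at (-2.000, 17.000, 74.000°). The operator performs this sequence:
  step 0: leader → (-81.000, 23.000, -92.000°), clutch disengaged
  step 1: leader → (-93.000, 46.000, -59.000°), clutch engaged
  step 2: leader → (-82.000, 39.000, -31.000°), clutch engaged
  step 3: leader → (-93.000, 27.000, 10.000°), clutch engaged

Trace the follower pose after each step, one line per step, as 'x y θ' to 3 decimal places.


-2.000 17.000 74.000
-36.000 24.750 92.500
-1.000 25.000 108.500
-32.000 24.000 131.000

step 0: Δleader=(-21.000, -9.000, -9.000°), disengaged; cmd=(0,0,0) → follower holds at (-2.000, 17.000, 74.000°)
step 1: Δleader=(-12.000, 23.000, 33.000°), engaged; cmd=(-34.000, 7.750, 18.500°) → follower=(-36.000, 24.750, 92.500°)
step 2: Δleader=(11.000, -7.000, 28.000°), engaged; cmd=(35.000, 0.250, 16.000°) → follower=(-1.000, 25.000, 108.500°)
step 3: Δleader=(-11.000, -12.000, 41.000°), engaged; cmd=(-31.000, -1.000, 22.500°) → follower=(-32.000, 24.000, 131.000°)


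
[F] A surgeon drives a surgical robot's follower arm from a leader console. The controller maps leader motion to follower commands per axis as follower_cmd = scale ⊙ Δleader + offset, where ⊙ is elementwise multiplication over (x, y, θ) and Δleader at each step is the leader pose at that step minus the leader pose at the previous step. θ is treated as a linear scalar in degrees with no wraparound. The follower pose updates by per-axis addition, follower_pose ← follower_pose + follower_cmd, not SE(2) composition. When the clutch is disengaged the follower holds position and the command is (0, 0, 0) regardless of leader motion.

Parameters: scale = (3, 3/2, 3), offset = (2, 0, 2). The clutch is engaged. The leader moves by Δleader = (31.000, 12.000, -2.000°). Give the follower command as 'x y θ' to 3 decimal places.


axis x: 3·31.000 + 2 = 95.000
axis y: 3/2·12.000 + 0 = 18.000
axis θ: 3·-2.000 + 2 = -4.000

95.000 18.000 -4.000


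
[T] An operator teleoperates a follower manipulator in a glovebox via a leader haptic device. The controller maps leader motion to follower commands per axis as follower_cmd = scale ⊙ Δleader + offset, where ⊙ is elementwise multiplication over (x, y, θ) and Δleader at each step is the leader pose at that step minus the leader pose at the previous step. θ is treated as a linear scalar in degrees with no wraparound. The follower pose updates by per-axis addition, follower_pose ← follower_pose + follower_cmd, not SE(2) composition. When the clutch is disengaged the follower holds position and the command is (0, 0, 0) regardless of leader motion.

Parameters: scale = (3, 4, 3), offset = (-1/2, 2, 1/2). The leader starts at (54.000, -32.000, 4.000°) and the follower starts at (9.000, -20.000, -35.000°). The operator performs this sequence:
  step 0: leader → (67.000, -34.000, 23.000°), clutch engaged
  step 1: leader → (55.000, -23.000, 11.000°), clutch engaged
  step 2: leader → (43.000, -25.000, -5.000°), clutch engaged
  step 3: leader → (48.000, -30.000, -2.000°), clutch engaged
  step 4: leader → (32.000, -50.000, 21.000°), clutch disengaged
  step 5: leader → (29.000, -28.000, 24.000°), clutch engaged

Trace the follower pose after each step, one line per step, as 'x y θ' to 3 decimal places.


47.500 -26.000 22.500
11.000 20.000 -13.000
-25.500 14.000 -60.500
-11.000 -4.000 -51.000
-11.000 -4.000 -51.000
-20.500 86.000 -41.500

step 0: Δleader=(13.000, -2.000, 19.000°), engaged; cmd=(38.500, -6.000, 57.500°) → follower=(47.500, -26.000, 22.500°)
step 1: Δleader=(-12.000, 11.000, -12.000°), engaged; cmd=(-36.500, 46.000, -35.500°) → follower=(11.000, 20.000, -13.000°)
step 2: Δleader=(-12.000, -2.000, -16.000°), engaged; cmd=(-36.500, -6.000, -47.500°) → follower=(-25.500, 14.000, -60.500°)
step 3: Δleader=(5.000, -5.000, 3.000°), engaged; cmd=(14.500, -18.000, 9.500°) → follower=(-11.000, -4.000, -51.000°)
step 4: Δleader=(-16.000, -20.000, 23.000°), disengaged; cmd=(0,0,0) → follower holds at (-11.000, -4.000, -51.000°)
step 5: Δleader=(-3.000, 22.000, 3.000°), engaged; cmd=(-9.500, 90.000, 9.500°) → follower=(-20.500, 86.000, -41.500°)


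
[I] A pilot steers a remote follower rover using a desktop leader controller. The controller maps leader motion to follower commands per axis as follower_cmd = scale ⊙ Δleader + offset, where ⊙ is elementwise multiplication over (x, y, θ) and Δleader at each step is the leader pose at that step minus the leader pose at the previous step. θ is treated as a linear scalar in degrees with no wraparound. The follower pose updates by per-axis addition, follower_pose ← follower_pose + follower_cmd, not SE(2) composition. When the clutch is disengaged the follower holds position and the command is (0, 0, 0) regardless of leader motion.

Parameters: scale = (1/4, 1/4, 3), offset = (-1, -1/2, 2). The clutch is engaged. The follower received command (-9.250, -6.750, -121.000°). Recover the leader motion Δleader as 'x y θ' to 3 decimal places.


axis x: (-9.250 − -1) / (1/4) = -33.000
axis y: (-6.750 − -1/2) / (1/4) = -25.000
axis θ: (-121.000 − 2) / (3) = -41.000

-33.000 -25.000 -41.000


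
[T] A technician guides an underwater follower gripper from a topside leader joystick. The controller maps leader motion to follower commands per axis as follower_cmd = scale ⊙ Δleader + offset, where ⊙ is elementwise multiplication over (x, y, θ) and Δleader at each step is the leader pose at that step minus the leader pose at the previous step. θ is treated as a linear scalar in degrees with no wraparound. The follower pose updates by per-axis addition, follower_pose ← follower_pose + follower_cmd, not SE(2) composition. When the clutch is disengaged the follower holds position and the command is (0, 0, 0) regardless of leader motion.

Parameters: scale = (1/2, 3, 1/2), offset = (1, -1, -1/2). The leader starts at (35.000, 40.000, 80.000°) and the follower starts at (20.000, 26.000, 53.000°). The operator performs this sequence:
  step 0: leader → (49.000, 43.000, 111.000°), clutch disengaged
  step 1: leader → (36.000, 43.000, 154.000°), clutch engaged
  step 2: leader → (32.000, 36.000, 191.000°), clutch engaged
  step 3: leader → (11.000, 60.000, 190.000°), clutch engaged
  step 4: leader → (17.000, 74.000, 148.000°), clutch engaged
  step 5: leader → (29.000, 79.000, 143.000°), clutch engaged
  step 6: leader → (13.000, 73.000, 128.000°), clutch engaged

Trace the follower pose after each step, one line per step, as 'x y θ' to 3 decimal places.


20.000 26.000 53.000
14.500 25.000 74.000
13.500 3.000 92.000
4.000 74.000 91.000
8.000 115.000 69.500
15.000 129.000 66.500
8.000 110.000 58.500

step 0: Δleader=(14.000, 3.000, 31.000°), disengaged; cmd=(0,0,0) → follower holds at (20.000, 26.000, 53.000°)
step 1: Δleader=(-13.000, 0.000, 43.000°), engaged; cmd=(-5.500, -1.000, 21.000°) → follower=(14.500, 25.000, 74.000°)
step 2: Δleader=(-4.000, -7.000, 37.000°), engaged; cmd=(-1.000, -22.000, 18.000°) → follower=(13.500, 3.000, 92.000°)
step 3: Δleader=(-21.000, 24.000, -1.000°), engaged; cmd=(-9.500, 71.000, -1.000°) → follower=(4.000, 74.000, 91.000°)
step 4: Δleader=(6.000, 14.000, -42.000°), engaged; cmd=(4.000, 41.000, -21.500°) → follower=(8.000, 115.000, 69.500°)
step 5: Δleader=(12.000, 5.000, -5.000°), engaged; cmd=(7.000, 14.000, -3.000°) → follower=(15.000, 129.000, 66.500°)
step 6: Δleader=(-16.000, -6.000, -15.000°), engaged; cmd=(-7.000, -19.000, -8.000°) → follower=(8.000, 110.000, 58.500°)
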